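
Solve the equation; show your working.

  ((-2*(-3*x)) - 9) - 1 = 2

Step 1. [((-2*(-3*x)) - 9) - 1 = 2] the outer -1 inverts by adding 1. So sub: (-2*(-3*x)) - 9 = 3.
Step 2. [(-2*(-3*x)) - 9 = 3] peel the -9: add 9 from each side ⇒ sub: -2*(-3*x) = 12.
Step 3. [-2*(-3*x) = 12] -2 out front; divide by -2. So div: -3*x = -6.
Step 4. [-3*x = -6] -3·(inner) — divide through by -3 ⇒ div: x = 2.

Answer: x ∈ {2}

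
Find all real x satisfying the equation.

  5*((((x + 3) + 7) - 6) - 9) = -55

Step 1. [5*((((x + 3) + 7) - 6) - 9) = -55] 5 out front; divide by 5. So div: (((x + 3) + 7) - 6) - 9 = -11.
Step 2. [(((x + 3) + 7) - 6) - 9 = -11] -9 is outermost — add 9 both sides. So sub: ((x + 3) + 7) - 6 = -2.
Step 3. [((x + 3) + 7) - 6 = -2] the outer -6 inverts by adding 6. So sub: (x + 3) + 7 = 4.
Step 4. [(x + 3) + 7 = 4] +7 is outermost — subtract 7 both sides ⇒ sub: x + 3 = -3.
Step 5. [x + 3 = -3] +3 is outermost — subtract 3 both sides. So sub: x = -6.

Answer: x ∈ {-6}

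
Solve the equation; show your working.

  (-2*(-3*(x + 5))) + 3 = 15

Step 1. [(-2*(-3*(x + 5))) + 3 = 15] peel the +3: subtract 3 from each side. So sub: -2*(-3*(x + 5)) = 12.
Step 2. [-2*(-3*(x + 5)) = 12] -2 out front; divide by -2, so div: -3*(x + 5) = -6.
Step 3. [-3*(x + 5) = -6] LHS = -3·(…); ÷-3 both sides. So div: x + 5 = 2.
Step 4. [x + 5 = 2] subtract 5: x sits inside (… + 5) ⇒ sub: x = -3.

Answer: x ∈ {-3}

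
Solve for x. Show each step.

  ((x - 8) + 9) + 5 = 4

Step 1. [((x - 8) + 9) + 5 = 4] subtract 5: x sits inside (… + 5). So sub: (x - 8) + 9 = -1.
Step 2. [(x - 8) + 9 = -1] the outer +9 inverts by subtracting 9, so sub: x - 8 = -10.
Step 3. [x - 8 = -10] -8 is outermost — add 8 both sides ⇒ sub: x = -2.

Answer: x ∈ {-2}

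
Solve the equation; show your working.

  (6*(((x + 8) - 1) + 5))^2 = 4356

Step 1. [(6*(((x + 8) - 1) + 5))^2 = 4356] 4356 ≥ 0, LHS is (·)² — take ±√ ⇒ sqrt: 6*(((x + 8) - 1) + 5) = 66 or -66.
Step 2. [6*(((x + 8) - 1) + 5) = 66 or -66] LHS = 6·(…); ÷6 both sides ⇒ div: ((x + 8) - 1) + 5 = 11 or -11.
Step 3. [((x + 8) - 1) + 5 = 11 or -11] subtract 5: x sits inside (… + 5), so sub: (x + 8) - 1 = 6 or -16.
Step 4. [(x + 8) - 1 = 6 or -16] -1 is outermost — add 1 both sides. So sub: x + 8 = 7 or -15.
Step 5. [x + 8 = 7 or -15] +8 is outermost — subtract 8 both sides. So sub: x = -1 or -23.

Answer: x ∈ {-23, -1}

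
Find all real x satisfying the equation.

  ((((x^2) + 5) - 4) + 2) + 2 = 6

Step 1. [((((x^2) + 5) - 4) + 2) + 2 = 6] 2 comes off first (subtract 2) ⇒ sub: (((x^2) + 5) - 4) + 2 = 4.
Step 2. [(((x^2) + 5) - 4) + 2 = 4] subtract 2: x sits inside (… + 2). So sub: ((x^2) + 5) - 4 = 2.
Step 3. [((x^2) + 5) - 4 = 2] 4 comes off first (add 4). So sub: (x^2) + 5 = 6.
Step 4. [(x^2) + 5 = 6] 5 comes off first (subtract 5). So sub: x^2 = 1.
Step 5. [x^2 = 1] √ both sides: 1 ≥ 0 gives two branches, so sqrt: x = 1 or -1.

Answer: x ∈ {-1, 1}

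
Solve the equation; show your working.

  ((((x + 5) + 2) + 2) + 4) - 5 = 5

Step 1. [((((x + 5) + 2) + 2) + 4) - 5 = 5] the outer -5 inverts by adding 5, so sub: (((x + 5) + 2) + 2) + 4 = 10.
Step 2. [(((x + 5) + 2) + 2) + 4 = 10] peel the +4: subtract 4 from each side, so sub: ((x + 5) + 2) + 2 = 6.
Step 3. [((x + 5) + 2) + 2 = 6] +2 is outermost — subtract 2 both sides. So sub: (x + 5) + 2 = 4.
Step 4. [(x + 5) + 2 = 4] the outer +2 inverts by subtracting 2 ⇒ sub: x + 5 = 2.
Step 5. [x + 5 = 2] subtract 5: x sits inside (… + 5), so sub: x = -3.

Answer: x ∈ {-3}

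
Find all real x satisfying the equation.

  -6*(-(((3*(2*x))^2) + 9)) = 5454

Step 1. [-6*(-(((3*(2*x))^2) + 9)) = 5454] -6 out front; divide by -6, so div: -(((3*(2*x))^2) + 9) = -909.
Step 2. [-(((3*(2*x))^2) + 9) = -909] leading − — multiply by −1. So neg: ((3*(2*x))^2) + 9 = 909.
Step 3. [((3*(2*x))^2) + 9 = 909] 9 comes off first (subtract 9) ⇒ sub: (3*(2*x))^2 = 900.
Step 4. [(3*(2*x))^2 = 900] LHS squared, RHS 900 ≥ 0: apply √ (±). So sqrt: 3*(2*x) = 30 or -30.
Step 5. [3*(2*x) = 30 or -30] 3 out front; divide by 3. So div: 2*x = 10 or -10.
Step 6. [2*x = 10 or -10] LHS = 2·(…); ÷2 both sides, so div: x = 5 or -5.

Answer: x ∈ {-5, 5}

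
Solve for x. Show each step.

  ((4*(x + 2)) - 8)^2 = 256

Step 1. [((4*(x + 2)) - 8)^2 = 256] √ both sides: 256 ≥ 0 gives two branches, so sqrt: (4*(x + 2)) - 8 = 16 or -16.
Step 2. [(4*(x + 2)) - 8 = 16 or -16] the outer -8 inverts by adding 8, so sub: 4*(x + 2) = 24 or -8.
Step 3. [4*(x + 2) = 24 or -8] LHS = 4·(…); ÷4 both sides. So div: x + 2 = 6 or -2.
Step 4. [x + 2 = 6 or -2] subtract 2: x sits inside (… + 2) ⇒ sub: x = 4 or -4.

Answer: x ∈ {-4, 4}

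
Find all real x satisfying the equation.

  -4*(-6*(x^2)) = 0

Step 1. [-4*(-6*(x^2)) = 0] -4·(inner) — divide through by -4, so div: -6*(x^2) = 0.
Step 2. [-6*(x^2) = 0] leading coefficient -6: divide by -6. So div: x^2 = 0.
Step 3. [x^2 = 0] LHS squared, RHS 0 ≥ 0: apply √ (±). So sqrt: x = 0.

Answer: x ∈ {0}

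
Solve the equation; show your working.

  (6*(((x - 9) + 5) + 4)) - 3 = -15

Step 1. [(6*(((x - 9) + 5) + 4)) - 3 = -15] add 3: x sits inside (… - 3) ⇒ sub: 6*(((x - 9) + 5) + 4) = -12.
Step 2. [6*(((x - 9) + 5) + 4) = -12] divide by the outer 6, so div: ((x - 9) + 5) + 4 = -2.
Step 3. [((x - 9) + 5) + 4 = -2] the outer +4 inverts by subtracting 4, so sub: (x - 9) + 5 = -6.
Step 4. [(x - 9) + 5 = -6] 5 comes off first (subtract 5). So sub: x - 9 = -11.
Step 5. [x - 9 = -11] add 9: x sits inside (… - 9), so sub: x = -2.

Answer: x ∈ {-2}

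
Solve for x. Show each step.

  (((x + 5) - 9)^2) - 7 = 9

Step 1. [(((x + 5) - 9)^2) - 7 = 9] -7 is outermost — add 7 both sides. So sub: ((x + 5) - 9)^2 = 16.
Step 2. [((x + 5) - 9)^2 = 16] 16 ≥ 0, LHS is (·)² — take ±√, so sqrt: (x + 5) - 9 = 4 or -4.
Step 3. [(x + 5) - 9 = 4 or -4] the outer -9 inverts by adding 9 ⇒ sub: x + 5 = 13 or 5.
Step 4. [x + 5 = 13 or 5] subtract 5: x sits inside (… + 5). So sub: x = 8 or 0.

Answer: x ∈ {0, 8}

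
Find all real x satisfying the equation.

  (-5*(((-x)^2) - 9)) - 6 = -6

Step 1. [(-5*(((-x)^2) - 9)) - 6 = -6] 6 comes off first (add 6), so sub: -5*(((-x)^2) - 9) = 0.
Step 2. [-5*(((-x)^2) - 9) = 0] divide by the outer -5 ⇒ div: ((-x)^2) - 9 = 0.
Step 3. [((-x)^2) - 9 = 0] the outer -9 inverts by adding 9, so sub: (-x)^2 = 9.
Step 4. [(-x)^2 = 9] LHS squared, RHS 9 ≥ 0: apply √ (±), so sqrt: -x = 3 or -3.
Step 5. [-x = 3 or -3] flip signs both sides, so neg: x = -3 or 3.

Answer: x ∈ {-3, 3}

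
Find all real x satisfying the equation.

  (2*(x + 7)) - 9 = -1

Step 1. [(2*(x + 7)) - 9 = -1] -9 is outermost — add 9 both sides. So sub: 2*(x + 7) = 8.
Step 2. [2*(x + 7) = 8] LHS = 2·(…); ÷2 both sides ⇒ div: x + 7 = 4.
Step 3. [x + 7 = 4] peel the +7: subtract 7 from each side ⇒ sub: x = -3.

Answer: x ∈ {-3}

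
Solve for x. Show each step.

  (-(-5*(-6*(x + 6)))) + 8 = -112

Step 1. [(-(-5*(-6*(x + 6)))) + 8 = -112] the outer +8 inverts by subtracting 8 ⇒ sub: -(-5*(-6*(x + 6))) = -120.
Step 2. [-(-5*(-6*(x + 6))) = -120] LHS negated; negate both sides, so neg: -5*(-6*(x + 6)) = 120.
Step 3. [-5*(-6*(x + 6)) = 120] leading coefficient -5: divide by -5, so div: -6*(x + 6) = -24.
Step 4. [-6*(x + 6) = -24] -6 out front; divide by -6 ⇒ div: x + 6 = 4.
Step 5. [x + 6 = 4] subtract 6: x sits inside (… + 6). So sub: x = -2.

Answer: x ∈ {-2}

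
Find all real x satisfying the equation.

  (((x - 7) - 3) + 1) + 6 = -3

Step 1. [(((x - 7) - 3) + 1) + 6 = -3] peel the +6: subtract 6 from each side ⇒ sub: ((x - 7) - 3) + 1 = -9.
Step 2. [((x - 7) - 3) + 1 = -9] peel the +1: subtract 1 from each side. So sub: (x - 7) - 3 = -10.
Step 3. [(x - 7) - 3 = -10] the outer -3 inverts by adding 3, so sub: x - 7 = -7.
Step 4. [x - 7 = -7] add 7: x sits inside (… - 7), so sub: x = 0.

Answer: x ∈ {0}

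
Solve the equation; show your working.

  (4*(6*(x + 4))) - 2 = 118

Step 1. [(4*(6*(x + 4))) - 2 = 118] -2 is outermost — add 2 both sides ⇒ sub: 4*(6*(x + 4)) = 120.
Step 2. [4*(6*(x + 4)) = 120] divide by the outer 4. So div: 6*(x + 4) = 30.
Step 3. [6*(x + 4) = 30] divide by the outer 6 ⇒ div: x + 4 = 5.
Step 4. [x + 4 = 5] the outer +4 inverts by subtracting 4, so sub: x = 1.

Answer: x ∈ {1}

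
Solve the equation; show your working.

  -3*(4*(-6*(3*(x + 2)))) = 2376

Step 1. [-3*(4*(-6*(3*(x + 2)))) = 2376] -3 out front; divide by -3, so div: 4*(-6*(3*(x + 2))) = -792.
Step 2. [4*(-6*(3*(x + 2))) = -792] 4 out front; divide by 4, so div: -6*(3*(x + 2)) = -198.
Step 3. [-6*(3*(x + 2)) = -198] LHS = -6·(…); ÷-6 both sides. So div: 3*(x + 2) = 33.
Step 4. [3*(x + 2) = 33] divide by the outer 3 ⇒ div: x + 2 = 11.
Step 5. [x + 2 = 11] the outer +2 inverts by subtracting 2 ⇒ sub: x = 9.

Answer: x ∈ {9}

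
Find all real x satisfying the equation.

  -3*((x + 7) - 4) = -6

Step 1. [-3*((x + 7) - 4) = -6] LHS = -3·(…); ÷-3 both sides, so div: (x + 7) - 4 = 2.
Step 2. [(x + 7) - 4 = 2] 4 comes off first (add 4) ⇒ sub: x + 7 = 6.
Step 3. [x + 7 = 6] peel the +7: subtract 7 from each side ⇒ sub: x = -1.

Answer: x ∈ {-1}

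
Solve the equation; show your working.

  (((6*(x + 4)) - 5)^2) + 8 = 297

Step 1. [(((6*(x + 4)) - 5)^2) + 8 = 297] peel the +8: subtract 8 from each side ⇒ sub: ((6*(x + 4)) - 5)^2 = 289.
Step 2. [((6*(x + 4)) - 5)^2 = 289] √ both sides: 289 ≥ 0 gives two branches, so sqrt: (6*(x + 4)) - 5 = 17 or -17.
Step 3. [(6*(x + 4)) - 5 = 17 or -17] the outer -5 inverts by adding 5. So sub: 6*(x + 4) = 22 or -12.
Step 4. [6*(x + 4) = 22 or -12] LHS = 6·(…); ÷6 both sides, so div: x + 4 = 11/3 or -2.
Step 5. [x + 4 = 11/3 or -2] subtract 4: x sits inside (… + 4), so sub: x = -1/3 or -6.

Answer: x ∈ {-6, -1/3}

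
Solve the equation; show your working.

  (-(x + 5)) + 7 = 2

Step 1. [(-(x + 5)) + 7 = 2] the outer +7 inverts by subtracting 7. So sub: -(x + 5) = -5.
Step 2. [-(x + 5) = -5] flip signs both sides, so neg: x + 5 = 5.
Step 3. [x + 5 = 5] 5 comes off first (subtract 5), so sub: x = 0.

Answer: x ∈ {0}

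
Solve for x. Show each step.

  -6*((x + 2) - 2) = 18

Step 1. [-6*((x + 2) - 2) = 18] LHS = -6·(…); ÷-6 both sides. So div: (x + 2) - 2 = -3.
Step 2. [(x + 2) - 2 = -3] 2 comes off first (add 2). So sub: x + 2 = -1.
Step 3. [x + 2 = -1] +2 is outermost — subtract 2 both sides, so sub: x = -3.

Answer: x ∈ {-3}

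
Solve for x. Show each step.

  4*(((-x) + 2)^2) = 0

Step 1. [4*(((-x) + 2)^2) = 0] leading coefficient 4: divide by 4 ⇒ div: ((-x) + 2)^2 = 0.
Step 2. [((-x) + 2)^2 = 0] √ both sides: 0 ≥ 0 gives two branches, so sqrt: (-x) + 2 = 0.
Step 3. [(-x) + 2 = 0] the outer +2 inverts by subtracting 2, so sub: -x = -2.
Step 4. [-x = -2] flip signs both sides, so neg: x = 2.

Answer: x ∈ {2}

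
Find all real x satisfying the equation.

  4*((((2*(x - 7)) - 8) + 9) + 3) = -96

Step 1. [4*((((2*(x - 7)) - 8) + 9) + 3) = -96] divide by the outer 4. So div: (((2*(x - 7)) - 8) + 9) + 3 = -24.
Step 2. [(((2*(x - 7)) - 8) + 9) + 3 = -24] peel the +3: subtract 3 from each side. So sub: ((2*(x - 7)) - 8) + 9 = -27.
Step 3. [((2*(x - 7)) - 8) + 9 = -27] peel the +9: subtract 9 from each side, so sub: (2*(x - 7)) - 8 = -36.
Step 4. [(2*(x - 7)) - 8 = -36] -8 is outermost — add 8 both sides ⇒ sub: 2*(x - 7) = -28.
Step 5. [2*(x - 7) = -28] 2 out front; divide by 2, so div: x - 7 = -14.
Step 6. [x - 7 = -14] add 7: x sits inside (… - 7). So sub: x = -7.

Answer: x ∈ {-7}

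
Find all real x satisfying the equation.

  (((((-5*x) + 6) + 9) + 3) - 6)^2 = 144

Step 1. [(((((-5*x) + 6) + 9) + 3) - 6)^2 = 144] √ both sides: 144 ≥ 0 gives two branches. So sqrt: ((((-5*x) + 6) + 9) + 3) - 6 = 12 or -12.
Step 2. [((((-5*x) + 6) + 9) + 3) - 6 = 12 or -12] peel the -6: add 6 from each side, so sub: (((-5*x) + 6) + 9) + 3 = 18 or -6.
Step 3. [(((-5*x) + 6) + 9) + 3 = 18 or -6] peel the +3: subtract 3 from each side ⇒ sub: ((-5*x) + 6) + 9 = 15 or -9.
Step 4. [((-5*x) + 6) + 9 = 15 or -9] the outer +9 inverts by subtracting 9 ⇒ sub: (-5*x) + 6 = 6 or -18.
Step 5. [(-5*x) + 6 = 6 or -18] the outer +6 inverts by subtracting 6 ⇒ sub: -5*x = 0 or -24.
Step 6. [-5*x = 0 or -24] leading coefficient -5: divide by -5 ⇒ div: x = 0 or 24/5.

Answer: x ∈ {0, 24/5}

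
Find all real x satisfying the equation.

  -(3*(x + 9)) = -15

Step 1. [-(3*(x + 9)) = -15] LHS negated; negate both sides ⇒ neg: 3*(x + 9) = 15.
Step 2. [3*(x + 9) = 15] leading coefficient 3: divide by 3, so div: x + 9 = 5.
Step 3. [x + 9 = 5] +9 is outermost — subtract 9 both sides. So sub: x = -4.

Answer: x ∈ {-4}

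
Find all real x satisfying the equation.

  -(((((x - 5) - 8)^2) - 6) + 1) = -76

Step 1. [-(((((x - 5) - 8)^2) - 6) + 1) = -76] flip signs both sides, so neg: ((((x - 5) - 8)^2) - 6) + 1 = 76.
Step 2. [((((x - 5) - 8)^2) - 6) + 1 = 76] peel the +1: subtract 1 from each side. So sub: (((x - 5) - 8)^2) - 6 = 75.
Step 3. [(((x - 5) - 8)^2) - 6 = 75] peel the -6: add 6 from each side. So sub: ((x - 5) - 8)^2 = 81.
Step 4. [((x - 5) - 8)^2 = 81] LHS squared, RHS 81 ≥ 0: apply √ (±). So sqrt: (x - 5) - 8 = 9 or -9.
Step 5. [(x - 5) - 8 = 9 or -9] the outer -8 inverts by adding 8. So sub: x - 5 = 17 or -1.
Step 6. [x - 5 = 17 or -1] peel the -5: add 5 from each side. So sub: x = 22 or 4.

Answer: x ∈ {4, 22}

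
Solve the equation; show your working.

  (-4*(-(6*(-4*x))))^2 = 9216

Step 1. [(-4*(-(6*(-4*x))))^2 = 9216] √ both sides: 9216 ≥ 0 gives two branches ⇒ sqrt: -4*(-(6*(-4*x))) = 96 or -96.
Step 2. [-4*(-(6*(-4*x))) = 96 or -96] -4·(inner) — divide through by -4 ⇒ div: -(6*(-4*x)) = -24 or 24.
Step 3. [-(6*(-4*x)) = -24 or 24] LHS negated; negate both sides. So neg: 6*(-4*x) = 24 or -24.
Step 4. [6*(-4*x) = 24 or -24] divide by the outer 6 ⇒ div: -4*x = 4 or -4.
Step 5. [-4*x = 4 or -4] leading coefficient -4: divide by -4 ⇒ div: x = -1 or 1.

Answer: x ∈ {-1, 1}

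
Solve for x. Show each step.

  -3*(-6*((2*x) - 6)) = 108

Step 1. [-3*(-6*((2*x) - 6)) = 108] -3·(inner) — divide through by -3, so div: -6*((2*x) - 6) = -36.
Step 2. [-6*((2*x) - 6) = -36] -6 out front; divide by -6. So div: (2*x) - 6 = 6.
Step 3. [(2*x) - 6 = 6] peel the -6: add 6 from each side. So sub: 2*x = 12.
Step 4. [2*x = 12] 2 out front; divide by 2. So div: x = 6.

Answer: x ∈ {6}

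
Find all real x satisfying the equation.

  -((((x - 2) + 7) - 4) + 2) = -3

Step 1. [-((((x - 2) + 7) - 4) + 2) = -3] LHS negated; negate both sides. So neg: (((x - 2) + 7) - 4) + 2 = 3.
Step 2. [(((x - 2) + 7) - 4) + 2 = 3] subtract 2: x sits inside (… + 2), so sub: ((x - 2) + 7) - 4 = 1.
Step 3. [((x - 2) + 7) - 4 = 1] peel the -4: add 4 from each side ⇒ sub: (x - 2) + 7 = 5.
Step 4. [(x - 2) + 7 = 5] +7 is outermost — subtract 7 both sides. So sub: x - 2 = -2.
Step 5. [x - 2 = -2] peel the -2: add 2 from each side ⇒ sub: x = 0.

Answer: x ∈ {0}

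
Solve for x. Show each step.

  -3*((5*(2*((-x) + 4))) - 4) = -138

Step 1. [-3*((5*(2*((-x) + 4))) - 4) = -138] leading coefficient -3: divide by -3 ⇒ div: (5*(2*((-x) + 4))) - 4 = 46.
Step 2. [(5*(2*((-x) + 4))) - 4 = 46] -4 is outermost — add 4 both sides, so sub: 5*(2*((-x) + 4)) = 50.
Step 3. [5*(2*((-x) + 4)) = 50] 5 out front; divide by 5, so div: 2*((-x) + 4) = 10.
Step 4. [2*((-x) + 4) = 10] divide by the outer 2, so div: (-x) + 4 = 5.
Step 5. [(-x) + 4 = 5] subtract 4: x sits inside (… + 4) ⇒ sub: -x = 1.
Step 6. [-x = 1] flip signs both sides. So neg: x = -1.

Answer: x ∈ {-1}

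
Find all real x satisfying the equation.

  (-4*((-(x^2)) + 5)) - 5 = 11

Step 1. [(-4*((-(x^2)) + 5)) - 5 = 11] peel the -5: add 5 from each side. So sub: -4*((-(x^2)) + 5) = 16.
Step 2. [-4*((-(x^2)) + 5) = 16] -4 out front; divide by -4. So div: (-(x^2)) + 5 = -4.
Step 3. [(-(x^2)) + 5 = -4] the outer +5 inverts by subtracting 5 ⇒ sub: -(x^2) = -9.
Step 4. [-(x^2) = -9] flip signs both sides, so neg: x^2 = 9.
Step 5. [x^2 = 9] LHS squared, RHS 9 ≥ 0: apply √ (±), so sqrt: x = 3 or -3.

Answer: x ∈ {-3, 3}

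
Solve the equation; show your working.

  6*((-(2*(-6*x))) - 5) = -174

Step 1. [6*((-(2*(-6*x))) - 5) = -174] 6·(inner) — divide through by 6 ⇒ div: (-(2*(-6*x))) - 5 = -29.
Step 2. [(-(2*(-6*x))) - 5 = -29] the outer -5 inverts by adding 5 ⇒ sub: -(2*(-6*x)) = -24.
Step 3. [-(2*(-6*x)) = -24] flip signs both sides ⇒ neg: 2*(-6*x) = 24.
Step 4. [2*(-6*x) = 24] LHS = 2·(…); ÷2 both sides, so div: -6*x = 12.
Step 5. [-6*x = 12] LHS = -6·(…); ÷-6 both sides, so div: x = -2.

Answer: x ∈ {-2}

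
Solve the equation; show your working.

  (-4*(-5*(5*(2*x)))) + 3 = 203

Step 1. [(-4*(-5*(5*(2*x)))) + 3 = 203] 3 comes off first (subtract 3) ⇒ sub: -4*(-5*(5*(2*x))) = 200.
Step 2. [-4*(-5*(5*(2*x))) = 200] -4·(inner) — divide through by -4, so div: -5*(5*(2*x)) = -50.
Step 3. [-5*(5*(2*x)) = -50] divide by the outer -5, so div: 5*(2*x) = 10.
Step 4. [5*(2*x) = 10] 5 out front; divide by 5. So div: 2*x = 2.
Step 5. [2*x = 2] 2·(inner) — divide through by 2 ⇒ div: x = 1.

Answer: x ∈ {1}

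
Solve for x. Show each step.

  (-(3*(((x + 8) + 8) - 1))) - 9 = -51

Step 1. [(-(3*(((x + 8) + 8) - 1))) - 9 = -51] the outer -9 inverts by adding 9 ⇒ sub: -(3*(((x + 8) + 8) - 1)) = -42.
Step 2. [-(3*(((x + 8) + 8) - 1)) = -42] leading − — multiply by −1, so neg: 3*(((x + 8) + 8) - 1) = 42.
Step 3. [3*(((x + 8) + 8) - 1) = 42] 3 out front; divide by 3. So div: ((x + 8) + 8) - 1 = 14.
Step 4. [((x + 8) + 8) - 1 = 14] the outer -1 inverts by adding 1 ⇒ sub: (x + 8) + 8 = 15.
Step 5. [(x + 8) + 8 = 15] +8 is outermost — subtract 8 both sides. So sub: x + 8 = 7.
Step 6. [x + 8 = 7] subtract 8: x sits inside (… + 8) ⇒ sub: x = -1.

Answer: x ∈ {-1}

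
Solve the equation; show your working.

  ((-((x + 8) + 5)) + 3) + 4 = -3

Step 1. [((-((x + 8) + 5)) + 3) + 4 = -3] 4 comes off first (subtract 4). So sub: (-((x + 8) + 5)) + 3 = -7.
Step 2. [(-((x + 8) + 5)) + 3 = -7] +3 is outermost — subtract 3 both sides. So sub: -((x + 8) + 5) = -10.
Step 3. [-((x + 8) + 5) = -10] flip signs both sides. So neg: (x + 8) + 5 = 10.
Step 4. [(x + 8) + 5 = 10] peel the +5: subtract 5 from each side. So sub: x + 8 = 5.
Step 5. [x + 8 = 5] 8 comes off first (subtract 8), so sub: x = -3.

Answer: x ∈ {-3}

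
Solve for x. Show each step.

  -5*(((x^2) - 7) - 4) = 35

Step 1. [-5*(((x^2) - 7) - 4) = 35] leading coefficient -5: divide by -5. So div: ((x^2) - 7) - 4 = -7.
Step 2. [((x^2) - 7) - 4 = -7] peel the -4: add 4 from each side. So sub: (x^2) - 7 = -3.
Step 3. [(x^2) - 7 = -3] add 7: x sits inside (… - 7), so sub: x^2 = 4.
Step 4. [x^2 = 4] √ both sides: 4 ≥ 0 gives two branches, so sqrt: x = 2 or -2.

Answer: x ∈ {-2, 2}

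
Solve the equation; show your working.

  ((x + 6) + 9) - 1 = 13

Step 1. [((x + 6) + 9) - 1 = 13] peel the -1: add 1 from each side ⇒ sub: (x + 6) + 9 = 14.
Step 2. [(x + 6) + 9 = 14] peel the +9: subtract 9 from each side, so sub: x + 6 = 5.
Step 3. [x + 6 = 5] the outer +6 inverts by subtracting 6 ⇒ sub: x = -1.

Answer: x ∈ {-1}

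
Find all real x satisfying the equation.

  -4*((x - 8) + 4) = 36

Step 1. [-4*((x - 8) + 4) = 36] LHS = -4·(…); ÷-4 both sides. So div: (x - 8) + 4 = -9.
Step 2. [(x - 8) + 4 = -9] peel the +4: subtract 4 from each side. So sub: x - 8 = -13.
Step 3. [x - 8 = -13] 8 comes off first (add 8). So sub: x = -5.

Answer: x ∈ {-5}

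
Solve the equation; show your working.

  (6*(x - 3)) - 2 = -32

Step 1. [(6*(x - 3)) - 2 = -32] 2 comes off first (add 2) ⇒ sub: 6*(x - 3) = -30.
Step 2. [6*(x - 3) = -30] LHS = 6·(…); ÷6 both sides ⇒ div: x - 3 = -5.
Step 3. [x - 3 = -5] -3 is outermost — add 3 both sides ⇒ sub: x = -2.

Answer: x ∈ {-2}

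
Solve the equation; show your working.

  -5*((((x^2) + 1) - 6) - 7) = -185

Step 1. [-5*((((x^2) + 1) - 6) - 7) = -185] LHS = -5·(…); ÷-5 both sides, so div: (((x^2) + 1) - 6) - 7 = 37.
Step 2. [(((x^2) + 1) - 6) - 7 = 37] peel the -7: add 7 from each side. So sub: ((x^2) + 1) - 6 = 44.
Step 3. [((x^2) + 1) - 6 = 44] the outer -6 inverts by adding 6 ⇒ sub: (x^2) + 1 = 50.
Step 4. [(x^2) + 1 = 50] peel the +1: subtract 1 from each side, so sub: x^2 = 49.
Step 5. [x^2 = 49] LHS squared, RHS 49 ≥ 0: apply √ (±) ⇒ sqrt: x = 7 or -7.

Answer: x ∈ {-7, 7}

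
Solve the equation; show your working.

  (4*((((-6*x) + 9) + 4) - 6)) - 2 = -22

Step 1. [(4*((((-6*x) + 9) + 4) - 6)) - 2 = -22] the outer -2 inverts by adding 2, so sub: 4*((((-6*x) + 9) + 4) - 6) = -20.
Step 2. [4*((((-6*x) + 9) + 4) - 6) = -20] leading coefficient 4: divide by 4 ⇒ div: (((-6*x) + 9) + 4) - 6 = -5.
Step 3. [(((-6*x) + 9) + 4) - 6 = -5] -6 is outermost — add 6 both sides. So sub: ((-6*x) + 9) + 4 = 1.
Step 4. [((-6*x) + 9) + 4 = 1] peel the +4: subtract 4 from each side, so sub: (-6*x) + 9 = -3.
Step 5. [(-6*x) + 9 = -3] the outer +9 inverts by subtracting 9. So sub: -6*x = -12.
Step 6. [-6*x = -12] leading coefficient -6: divide by -6, so div: x = 2.

Answer: x ∈ {2}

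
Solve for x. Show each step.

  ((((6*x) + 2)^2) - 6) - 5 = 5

Step 1. [((((6*x) + 2)^2) - 6) - 5 = 5] -5 is outermost — add 5 both sides, so sub: (((6*x) + 2)^2) - 6 = 10.
Step 2. [(((6*x) + 2)^2) - 6 = 10] 6 comes off first (add 6) ⇒ sub: ((6*x) + 2)^2 = 16.
Step 3. [((6*x) + 2)^2 = 16] √ both sides: 16 ≥ 0 gives two branches ⇒ sqrt: (6*x) + 2 = 4 or -4.
Step 4. [(6*x) + 2 = 4 or -4] +2 is outermost — subtract 2 both sides. So sub: 6*x = 2 or -6.
Step 5. [6*x = 2 or -6] 6·(inner) — divide through by 6. So div: x = 1/3 or -1.

Answer: x ∈ {-1, 1/3}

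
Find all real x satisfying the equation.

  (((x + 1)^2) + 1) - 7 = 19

Step 1. [(((x + 1)^2) + 1) - 7 = 19] add 7: x sits inside (… - 7), so sub: ((x + 1)^2) + 1 = 26.
Step 2. [((x + 1)^2) + 1 = 26] +1 is outermost — subtract 1 both sides. So sub: (x + 1)^2 = 25.
Step 3. [(x + 1)^2 = 25] LHS squared, RHS 25 ≥ 0: apply √ (±), so sqrt: x + 1 = 5 or -5.
Step 4. [x + 1 = 5 or -5] +1 is outermost — subtract 1 both sides. So sub: x = 4 or -6.

Answer: x ∈ {-6, 4}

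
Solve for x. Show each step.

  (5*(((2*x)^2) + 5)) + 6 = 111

Step 1. [(5*(((2*x)^2) + 5)) + 6 = 111] +6 is outermost — subtract 6 both sides ⇒ sub: 5*(((2*x)^2) + 5) = 105.
Step 2. [5*(((2*x)^2) + 5) = 105] LHS = 5·(…); ÷5 both sides ⇒ div: ((2*x)^2) + 5 = 21.
Step 3. [((2*x)^2) + 5 = 21] peel the +5: subtract 5 from each side ⇒ sub: (2*x)^2 = 16.
Step 4. [(2*x)^2 = 16] √ both sides: 16 ≥ 0 gives two branches. So sqrt: 2*x = 4 or -4.
Step 5. [2*x = 4 or -4] 2 out front; divide by 2 ⇒ div: x = 2 or -2.

Answer: x ∈ {-2, 2}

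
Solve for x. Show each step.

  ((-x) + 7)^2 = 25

Step 1. [((-x) + 7)^2 = 25] 25 ≥ 0, LHS is (·)² — take ±√. So sqrt: (-x) + 7 = 5 or -5.
Step 2. [(-x) + 7 = 5 or -5] subtract 7: x sits inside (… + 7) ⇒ sub: -x = -2 or -12.
Step 3. [-x = -2 or -12] leading − — multiply by −1, so neg: x = 2 or 12.

Answer: x ∈ {2, 12}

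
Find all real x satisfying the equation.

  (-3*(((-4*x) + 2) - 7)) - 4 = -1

Step 1. [(-3*(((-4*x) + 2) - 7)) - 4 = -1] add 4: x sits inside (… - 4), so sub: -3*(((-4*x) + 2) - 7) = 3.
Step 2. [-3*(((-4*x) + 2) - 7) = 3] -3·(inner) — divide through by -3, so div: ((-4*x) + 2) - 7 = -1.
Step 3. [((-4*x) + 2) - 7 = -1] add 7: x sits inside (… - 7), so sub: (-4*x) + 2 = 6.
Step 4. [(-4*x) + 2 = 6] +2 is outermost — subtract 2 both sides, so sub: -4*x = 4.
Step 5. [-4*x = 4] divide by the outer -4 ⇒ div: x = -1.

Answer: x ∈ {-1}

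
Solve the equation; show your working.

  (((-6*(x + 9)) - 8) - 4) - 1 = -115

Step 1. [(((-6*(x + 9)) - 8) - 4) - 1 = -115] -1 is outermost — add 1 both sides, so sub: ((-6*(x + 9)) - 8) - 4 = -114.
Step 2. [((-6*(x + 9)) - 8) - 4 = -114] peel the -4: add 4 from each side, so sub: (-6*(x + 9)) - 8 = -110.
Step 3. [(-6*(x + 9)) - 8 = -110] add 8: x sits inside (… - 8). So sub: -6*(x + 9) = -102.
Step 4. [-6*(x + 9) = -102] leading coefficient -6: divide by -6. So div: x + 9 = 17.
Step 5. [x + 9 = 17] peel the +9: subtract 9 from each side ⇒ sub: x = 8.

Answer: x ∈ {8}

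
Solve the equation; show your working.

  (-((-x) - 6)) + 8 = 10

Step 1. [(-((-x) - 6)) + 8 = 10] subtract 8: x sits inside (… + 8). So sub: -((-x) - 6) = 2.
Step 2. [-((-x) - 6) = 2] leading − — multiply by −1, so neg: (-x) - 6 = -2.
Step 3. [(-x) - 6 = -2] the outer -6 inverts by adding 6, so sub: -x = 4.
Step 4. [-x = 4] leading − — multiply by −1 ⇒ neg: x = -4.

Answer: x ∈ {-4}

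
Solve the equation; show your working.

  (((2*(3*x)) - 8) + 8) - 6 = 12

Step 1. [(((2*(3*x)) - 8) + 8) - 6 = 12] add 6: x sits inside (… - 6) ⇒ sub: ((2*(3*x)) - 8) + 8 = 18.
Step 2. [((2*(3*x)) - 8) + 8 = 18] subtract 8: x sits inside (… + 8). So sub: (2*(3*x)) - 8 = 10.
Step 3. [(2*(3*x)) - 8 = 10] 2 | LHS and 2 | 10: pull 2 out ⇒ factor: (3*x) - 4 = 5.
Step 4. [(3*x) - 4 = 5] peel the -4: add 4 from each side, so sub: 3*x = 9.
Step 5. [3*x = 9] leading coefficient 3: divide by 3. So div: x = 3.

Answer: x ∈ {3}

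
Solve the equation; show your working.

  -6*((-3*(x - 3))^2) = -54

Step 1. [-6*((-3*(x - 3))^2) = -54] LHS = -6·(…); ÷-6 both sides. So div: (-3*(x - 3))^2 = 9.
Step 2. [(-3*(x - 3))^2 = 9] 9 ≥ 0, LHS is (·)² — take ±√ ⇒ sqrt: -3*(x - 3) = 3 or -3.
Step 3. [-3*(x - 3) = 3 or -3] divide by the outer -3, so div: x - 3 = -1 or 1.
Step 4. [x - 3 = -1 or 1] -3 is outermost — add 3 both sides. So sub: x = 2 or 4.

Answer: x ∈ {2, 4}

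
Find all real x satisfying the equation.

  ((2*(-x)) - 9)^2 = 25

Step 1. [((2*(-x)) - 9)^2 = 25] LHS squared, RHS 25 ≥ 0: apply √ (±), so sqrt: (2*(-x)) - 9 = 5 or -5.
Step 2. [(2*(-x)) - 9 = 5 or -5] -9 is outermost — add 9 both sides. So sub: 2*(-x) = 14 or 4.
Step 3. [2*(-x) = 14 or 4] 2 out front; divide by 2 ⇒ div: -x = 7 or 2.
Step 4. [-x = 7 or 2] LHS negated; negate both sides ⇒ neg: x = -7 or -2.

Answer: x ∈ {-7, -2}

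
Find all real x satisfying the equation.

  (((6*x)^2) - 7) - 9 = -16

Step 1. [(((6*x)^2) - 7) - 9 = -16] add 9: x sits inside (… - 9), so sub: ((6*x)^2) - 7 = -7.
Step 2. [((6*x)^2) - 7 = -7] 7 comes off first (add 7). So sub: (6*x)^2 = 0.
Step 3. [(6*x)^2 = 0] √ both sides: 0 ≥ 0 gives two branches ⇒ sqrt: 6*x = 0.
Step 4. [6*x = 0] divide by the outer 6. So div: x = 0.

Answer: x ∈ {0}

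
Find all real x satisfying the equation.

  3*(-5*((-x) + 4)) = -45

Step 1. [3*(-5*((-x) + 4)) = -45] 3·(inner) — divide through by 3, so div: -5*((-x) + 4) = -15.
Step 2. [-5*((-x) + 4) = -15] divide by the outer -5 ⇒ div: (-x) + 4 = 3.
Step 3. [(-x) + 4 = 3] subtract 4: x sits inside (… + 4) ⇒ sub: -x = -1.
Step 4. [-x = -1] flip signs both sides. So neg: x = 1.

Answer: x ∈ {1}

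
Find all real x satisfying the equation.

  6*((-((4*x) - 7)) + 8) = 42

Step 1. [6*((-((4*x) - 7)) + 8) = 42] 6 out front; divide by 6 ⇒ div: (-((4*x) - 7)) + 8 = 7.
Step 2. [(-((4*x) - 7)) + 8 = 7] peel the +8: subtract 8 from each side, so sub: -((4*x) - 7) = -1.
Step 3. [-((4*x) - 7) = -1] LHS negated; negate both sides. So neg: (4*x) - 7 = 1.
Step 4. [(4*x) - 7 = 1] add 7: x sits inside (… - 7). So sub: 4*x = 8.
Step 5. [4*x = 8] leading coefficient 4: divide by 4. So div: x = 2.

Answer: x ∈ {2}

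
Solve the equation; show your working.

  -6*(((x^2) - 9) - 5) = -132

Step 1. [-6*(((x^2) - 9) - 5) = -132] LHS = -6·(…); ÷-6 both sides. So div: ((x^2) - 9) - 5 = 22.
Step 2. [((x^2) - 9) - 5 = 22] the outer -5 inverts by adding 5. So sub: (x^2) - 9 = 27.
Step 3. [(x^2) - 9 = 27] add 9: x sits inside (… - 9), so sub: x^2 = 36.
Step 4. [x^2 = 36] 36 ≥ 0, LHS is (·)² — take ±√ ⇒ sqrt: x = 6 or -6.

Answer: x ∈ {-6, 6}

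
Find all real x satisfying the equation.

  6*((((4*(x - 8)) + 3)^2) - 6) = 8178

Step 1. [6*((((4*(x - 8)) + 3)^2) - 6) = 8178] LHS = 6·(…); ÷6 both sides, so div: (((4*(x - 8)) + 3)^2) - 6 = 1363.
Step 2. [(((4*(x - 8)) + 3)^2) - 6 = 1363] 6 comes off first (add 6) ⇒ sub: ((4*(x - 8)) + 3)^2 = 1369.
Step 3. [((4*(x - 8)) + 3)^2 = 1369] √ both sides: 1369 ≥ 0 gives two branches. So sqrt: (4*(x - 8)) + 3 = 37 or -37.
Step 4. [(4*(x - 8)) + 3 = 37 or -37] subtract 3: x sits inside (… + 3) ⇒ sub: 4*(x - 8) = 34 or -40.
Step 5. [4*(x - 8) = 34 or -40] divide by the outer 4 ⇒ div: x - 8 = 17/2 or -10.
Step 6. [x - 8 = 17/2 or -10] 8 comes off first (add 8). So sub: x = 33/2 or -2.

Answer: x ∈ {-2, 33/2}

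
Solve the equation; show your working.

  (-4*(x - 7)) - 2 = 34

Step 1. [(-4*(x - 7)) - 2 = 34] the outer -2 inverts by adding 2. So sub: -4*(x - 7) = 36.
Step 2. [-4*(x - 7) = 36] -4·(inner) — divide through by -4 ⇒ div: x - 7 = -9.
Step 3. [x - 7 = -9] -7 is outermost — add 7 both sides, so sub: x = -2.

Answer: x ∈ {-2}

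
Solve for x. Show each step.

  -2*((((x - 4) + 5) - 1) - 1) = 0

Step 1. [-2*((((x - 4) + 5) - 1) - 1) = 0] divide by the outer -2. So div: (((x - 4) + 5) - 1) - 1 = 0.
Step 2. [(((x - 4) + 5) - 1) - 1 = 0] the outer -1 inverts by adding 1 ⇒ sub: ((x - 4) + 5) - 1 = 1.
Step 3. [((x - 4) + 5) - 1 = 1] 1 comes off first (add 1) ⇒ sub: (x - 4) + 5 = 2.
Step 4. [(x - 4) + 5 = 2] subtract 5: x sits inside (… + 5), so sub: x - 4 = -3.
Step 5. [x - 4 = -3] add 4: x sits inside (… - 4) ⇒ sub: x = 1.

Answer: x ∈ {1}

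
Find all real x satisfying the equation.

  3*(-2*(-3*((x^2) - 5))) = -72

Step 1. [3*(-2*(-3*((x^2) - 5))) = -72] 3 out front; divide by 3 ⇒ div: -2*(-3*((x^2) - 5)) = -24.
Step 2. [-2*(-3*((x^2) - 5)) = -24] divide by the outer -2, so div: -3*((x^2) - 5) = 12.
Step 3. [-3*((x^2) - 5) = 12] leading coefficient -3: divide by -3. So div: (x^2) - 5 = -4.
Step 4. [(x^2) - 5 = -4] peel the -5: add 5 from each side ⇒ sub: x^2 = 1.
Step 5. [x^2 = 1] √ both sides: 1 ≥ 0 gives two branches ⇒ sqrt: x = 1 or -1.

Answer: x ∈ {-1, 1}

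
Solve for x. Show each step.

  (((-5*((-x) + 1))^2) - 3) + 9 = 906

Step 1. [(((-5*((-x) + 1))^2) - 3) + 9 = 906] subtract 9: x sits inside (… + 9) ⇒ sub: ((-5*((-x) + 1))^2) - 3 = 897.
Step 2. [((-5*((-x) + 1))^2) - 3 = 897] add 3: x sits inside (… - 3) ⇒ sub: (-5*((-x) + 1))^2 = 900.
Step 3. [(-5*((-x) + 1))^2 = 900] √ both sides: 900 ≥ 0 gives two branches. So sqrt: -5*((-x) + 1) = 30 or -30.
Step 4. [-5*((-x) + 1) = 30 or -30] -5 out front; divide by -5. So div: (-x) + 1 = -6 or 6.
Step 5. [(-x) + 1 = -6 or 6] 1 comes off first (subtract 1). So sub: -x = -7 or 5.
Step 6. [-x = -7 or 5] flip signs both sides ⇒ neg: x = 7 or -5.

Answer: x ∈ {-5, 7}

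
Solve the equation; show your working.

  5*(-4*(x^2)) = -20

Step 1. [5*(-4*(x^2)) = -20] LHS = 5·(…); ÷5 both sides, so div: -4*(x^2) = -4.
Step 2. [-4*(x^2) = -4] LHS = -4·(…); ÷-4 both sides ⇒ div: x^2 = 1.
Step 3. [x^2 = 1] √ both sides: 1 ≥ 0 gives two branches, so sqrt: x = 1 or -1.

Answer: x ∈ {-1, 1}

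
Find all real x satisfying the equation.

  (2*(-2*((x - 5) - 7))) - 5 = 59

Step 1. [(2*(-2*((x - 5) - 7))) - 5 = 59] 5 comes off first (add 5), so sub: 2*(-2*((x - 5) - 7)) = 64.
Step 2. [2*(-2*((x - 5) - 7)) = 64] divide by the outer 2. So div: -2*((x - 5) - 7) = 32.
Step 3. [-2*((x - 5) - 7) = 32] LHS = -2·(…); ÷-2 both sides, so div: (x - 5) - 7 = -16.
Step 4. [(x - 5) - 7 = -16] -7 is outermost — add 7 both sides ⇒ sub: x - 5 = -9.
Step 5. [x - 5 = -9] peel the -5: add 5 from each side, so sub: x = -4.

Answer: x ∈ {-4}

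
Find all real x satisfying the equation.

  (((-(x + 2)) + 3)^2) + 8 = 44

Step 1. [(((-(x + 2)) + 3)^2) + 8 = 44] subtract 8: x sits inside (… + 8) ⇒ sub: ((-(x + 2)) + 3)^2 = 36.
Step 2. [((-(x + 2)) + 3)^2 = 36] √ both sides: 36 ≥ 0 gives two branches ⇒ sqrt: (-(x + 2)) + 3 = 6 or -6.
Step 3. [(-(x + 2)) + 3 = 6 or -6] subtract 3: x sits inside (… + 3), so sub: -(x + 2) = 3 or -9.
Step 4. [-(x + 2) = 3 or -9] LHS negated; negate both sides. So neg: x + 2 = -3 or 9.
Step 5. [x + 2 = -3 or 9] peel the +2: subtract 2 from each side. So sub: x = -5 or 7.

Answer: x ∈ {-5, 7}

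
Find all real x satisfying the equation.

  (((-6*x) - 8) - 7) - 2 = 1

Step 1. [(((-6*x) - 8) - 7) - 2 = 1] the outer -2 inverts by adding 2. So sub: ((-6*x) - 8) - 7 = 3.
Step 2. [((-6*x) - 8) - 7 = 3] the outer -7 inverts by adding 7, so sub: (-6*x) - 8 = 10.
Step 3. [(-6*x) - 8 = 10] the outer -8 inverts by adding 8 ⇒ sub: -6*x = 18.
Step 4. [-6*x = 18] leading coefficient -6: divide by -6, so div: x = -3.

Answer: x ∈ {-3}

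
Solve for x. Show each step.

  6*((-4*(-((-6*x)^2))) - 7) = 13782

Step 1. [6*((-4*(-((-6*x)^2))) - 7) = 13782] divide by the outer 6 ⇒ div: (-4*(-((-6*x)^2))) - 7 = 2297.
Step 2. [(-4*(-((-6*x)^2))) - 7 = 2297] add 7: x sits inside (… - 7). So sub: -4*(-((-6*x)^2)) = 2304.
Step 3. [-4*(-((-6*x)^2)) = 2304] divide by the outer -4, so div: -((-6*x)^2) = -576.
Step 4. [-((-6*x)^2) = -576] flip signs both sides ⇒ neg: (-6*x)^2 = 576.
Step 5. [(-6*x)^2 = 576] 576 ≥ 0, LHS is (·)² — take ±√. So sqrt: -6*x = 24 or -24.
Step 6. [-6*x = 24 or -24] divide by the outer -6 ⇒ div: x = -4 or 4.

Answer: x ∈ {-4, 4}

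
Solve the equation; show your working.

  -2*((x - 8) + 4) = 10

Step 1. [-2*((x - 8) + 4) = 10] -2 out front; divide by -2. So div: (x - 8) + 4 = -5.
Step 2. [(x - 8) + 4 = -5] 4 comes off first (subtract 4), so sub: x - 8 = -9.
Step 3. [x - 8 = -9] 8 comes off first (add 8) ⇒ sub: x = -1.

Answer: x ∈ {-1}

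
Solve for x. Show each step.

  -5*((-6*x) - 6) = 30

Step 1. [-5*((-6*x) - 6) = 30] divide by the outer -5, so div: (-6*x) - 6 = -6.
Step 2. [(-6*x) - 6 = -6] -6 | LHS and -6 | -6: pull -6 out. So factor: x + 1 = 1.
Step 3. [x + 1 = 1] 1 comes off first (subtract 1) ⇒ sub: x = 0.

Answer: x ∈ {0}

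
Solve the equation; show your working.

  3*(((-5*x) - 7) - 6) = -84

Step 1. [3*(((-5*x) - 7) - 6) = -84] LHS = 3·(…); ÷3 both sides, so div: ((-5*x) - 7) - 6 = -28.
Step 2. [((-5*x) - 7) - 6 = -28] peel the -6: add 6 from each side, so sub: (-5*x) - 7 = -22.
Step 3. [(-5*x) - 7 = -22] peel the -7: add 7 from each side ⇒ sub: -5*x = -15.
Step 4. [-5*x = -15] LHS = -5·(…); ÷-5 both sides. So div: x = 3.

Answer: x ∈ {3}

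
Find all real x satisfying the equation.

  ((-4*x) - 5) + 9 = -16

Step 1. [((-4*x) - 5) + 9 = -16] 9 comes off first (subtract 9), so sub: (-4*x) - 5 = -25.
Step 2. [(-4*x) - 5 = -25] the outer -5 inverts by adding 5 ⇒ sub: -4*x = -20.
Step 3. [-4*x = -20] leading coefficient -4: divide by -4, so div: x = 5.

Answer: x ∈ {5}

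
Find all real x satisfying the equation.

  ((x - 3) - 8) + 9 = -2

Step 1. [((x - 3) - 8) + 9 = -2] the outer +9 inverts by subtracting 9. So sub: (x - 3) - 8 = -11.
Step 2. [(x - 3) - 8 = -11] -8 is outermost — add 8 both sides. So sub: x - 3 = -3.
Step 3. [x - 3 = -3] peel the -3: add 3 from each side. So sub: x = 0.

Answer: x ∈ {0}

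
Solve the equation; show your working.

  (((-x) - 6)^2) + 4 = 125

Step 1. [(((-x) - 6)^2) + 4 = 125] subtract 4: x sits inside (… + 4) ⇒ sub: ((-x) - 6)^2 = 121.
Step 2. [((-x) - 6)^2 = 121] 121 ≥ 0, LHS is (·)² — take ±√ ⇒ sqrt: (-x) - 6 = 11 or -11.
Step 3. [(-x) - 6 = 11 or -11] 6 comes off first (add 6) ⇒ sub: -x = 17 or -5.
Step 4. [-x = 17 or -5] flip signs both sides ⇒ neg: x = -17 or 5.

Answer: x ∈ {-17, 5}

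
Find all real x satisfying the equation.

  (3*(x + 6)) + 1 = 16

Step 1. [(3*(x + 6)) + 1 = 16] 1 comes off first (subtract 1) ⇒ sub: 3*(x + 6) = 15.
Step 2. [3*(x + 6) = 15] 3·(inner) — divide through by 3 ⇒ div: x + 6 = 5.
Step 3. [x + 6 = 5] the outer +6 inverts by subtracting 6, so sub: x = -1.

Answer: x ∈ {-1}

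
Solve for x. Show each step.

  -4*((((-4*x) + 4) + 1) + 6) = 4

Step 1. [-4*((((-4*x) + 4) + 1) + 6) = 4] -4 out front; divide by -4, so div: (((-4*x) + 4) + 1) + 6 = -1.
Step 2. [(((-4*x) + 4) + 1) + 6 = -1] peel the +6: subtract 6 from each side. So sub: ((-4*x) + 4) + 1 = -7.
Step 3. [((-4*x) + 4) + 1 = -7] peel the +1: subtract 1 from each side. So sub: (-4*x) + 4 = -8.
Step 4. [(-4*x) + 4 = -8] -4 | LHS and -4 | -8: pull -4 out, so factor: x - 1 = 2.
Step 5. [x - 1 = 2] peel the -1: add 1 from each side, so sub: x = 3.

Answer: x ∈ {3}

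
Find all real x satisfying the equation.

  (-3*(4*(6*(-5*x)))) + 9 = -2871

Step 1. [(-3*(4*(6*(-5*x)))) + 9 = -2871] the outer +9 inverts by subtracting 9. So sub: -3*(4*(6*(-5*x))) = -2880.
Step 2. [-3*(4*(6*(-5*x))) = -2880] -3·(inner) — divide through by -3. So div: 4*(6*(-5*x)) = 960.
Step 3. [4*(6*(-5*x)) = 960] 4·(inner) — divide through by 4, so div: 6*(-5*x) = 240.
Step 4. [6*(-5*x) = 240] divide by the outer 6 ⇒ div: -5*x = 40.
Step 5. [-5*x = 40] LHS = -5·(…); ÷-5 both sides ⇒ div: x = -8.

Answer: x ∈ {-8}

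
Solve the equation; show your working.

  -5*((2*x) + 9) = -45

Step 1. [-5*((2*x) + 9) = -45] divide by the outer -5, so div: (2*x) + 9 = 9.
Step 2. [(2*x) + 9 = 9] +9 is outermost — subtract 9 both sides ⇒ sub: 2*x = 0.
Step 3. [2*x = 0] LHS = 2·(…); ÷2 both sides. So div: x = 0.

Answer: x ∈ {0}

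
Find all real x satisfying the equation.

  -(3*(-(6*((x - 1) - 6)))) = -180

Step 1. [-(3*(-(6*((x - 1) - 6)))) = -180] LHS negated; negate both sides. So neg: 3*(-(6*((x - 1) - 6))) = 180.
Step 2. [3*(-(6*((x - 1) - 6))) = 180] 3·(inner) — divide through by 3 ⇒ div: -(6*((x - 1) - 6)) = 60.
Step 3. [-(6*((x - 1) - 6)) = 60] leading − — multiply by −1, so neg: 6*((x - 1) - 6) = -60.
Step 4. [6*((x - 1) - 6) = -60] leading coefficient 6: divide by 6, so div: (x - 1) - 6 = -10.
Step 5. [(x - 1) - 6 = -10] peel the -6: add 6 from each side, so sub: x - 1 = -4.
Step 6. [x - 1 = -4] add 1: x sits inside (… - 1) ⇒ sub: x = -3.

Answer: x ∈ {-3}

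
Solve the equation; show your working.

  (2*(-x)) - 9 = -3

Step 1. [(2*(-x)) - 9 = -3] peel the -9: add 9 from each side ⇒ sub: 2*(-x) = 6.
Step 2. [2*(-x) = 6] leading coefficient 2: divide by 2. So div: -x = 3.
Step 3. [-x = 3] flip signs both sides, so neg: x = -3.

Answer: x ∈ {-3}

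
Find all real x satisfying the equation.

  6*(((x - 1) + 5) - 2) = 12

Step 1. [6*(((x - 1) + 5) - 2) = 12] leading coefficient 6: divide by 6 ⇒ div: ((x - 1) + 5) - 2 = 2.
Step 2. [((x - 1) + 5) - 2 = 2] peel the -2: add 2 from each side ⇒ sub: (x - 1) + 5 = 4.
Step 3. [(x - 1) + 5 = 4] subtract 5: x sits inside (… + 5) ⇒ sub: x - 1 = -1.
Step 4. [x - 1 = -1] the outer -1 inverts by adding 1, so sub: x = 0.

Answer: x ∈ {0}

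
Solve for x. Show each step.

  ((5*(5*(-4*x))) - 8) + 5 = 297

Step 1. [((5*(5*(-4*x))) - 8) + 5 = 297] peel the +5: subtract 5 from each side. So sub: (5*(5*(-4*x))) - 8 = 292.
Step 2. [(5*(5*(-4*x))) - 8 = 292] peel the -8: add 8 from each side ⇒ sub: 5*(5*(-4*x)) = 300.
Step 3. [5*(5*(-4*x)) = 300] 5·(inner) — divide through by 5, so div: 5*(-4*x) = 60.
Step 4. [5*(-4*x) = 60] 5 out front; divide by 5, so div: -4*x = 12.
Step 5. [-4*x = 12] -4 out front; divide by -4, so div: x = -3.

Answer: x ∈ {-3}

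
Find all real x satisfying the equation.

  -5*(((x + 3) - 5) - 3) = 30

Step 1. [-5*(((x + 3) - 5) - 3) = 30] -5·(inner) — divide through by -5 ⇒ div: ((x + 3) - 5) - 3 = -6.
Step 2. [((x + 3) - 5) - 3 = -6] add 3: x sits inside (… - 3). So sub: (x + 3) - 5 = -3.
Step 3. [(x + 3) - 5 = -3] peel the -5: add 5 from each side ⇒ sub: x + 3 = 2.
Step 4. [x + 3 = 2] 3 comes off first (subtract 3). So sub: x = -1.

Answer: x ∈ {-1}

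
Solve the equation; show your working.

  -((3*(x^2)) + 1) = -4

Step 1. [-((3*(x^2)) + 1) = -4] LHS negated; negate both sides. So neg: (3*(x^2)) + 1 = 4.
Step 2. [(3*(x^2)) + 1 = 4] 1 comes off first (subtract 1), so sub: 3*(x^2) = 3.
Step 3. [3*(x^2) = 3] divide by the outer 3 ⇒ div: x^2 = 1.
Step 4. [x^2 = 1] √ both sides: 1 ≥ 0 gives two branches ⇒ sqrt: x = 1 or -1.

Answer: x ∈ {-1, 1}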